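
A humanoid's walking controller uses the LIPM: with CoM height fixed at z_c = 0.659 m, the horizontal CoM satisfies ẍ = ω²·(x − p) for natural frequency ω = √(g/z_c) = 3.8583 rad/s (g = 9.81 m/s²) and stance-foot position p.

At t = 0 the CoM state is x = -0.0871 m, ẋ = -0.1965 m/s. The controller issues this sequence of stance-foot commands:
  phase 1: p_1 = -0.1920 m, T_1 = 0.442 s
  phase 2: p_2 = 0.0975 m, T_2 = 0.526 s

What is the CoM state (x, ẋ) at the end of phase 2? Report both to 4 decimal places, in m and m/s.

x = 0.1090, ẋ = 0.1767

phase 1: p=-0.1920, T=0.442, ωT=1.705369, cosh=2.842560, sinh=2.660854; start (x,ẋ)=(-0.087100, -0.196500) → end (x,ẋ)=(-0.029331, 0.518380)
phase 2: p=0.0975, T=0.526, ωT=2.029466, cosh=3.870713, sinh=3.739307; start (x,ẋ)=(-0.029331, 0.518380) → end (x,ẋ)=(0.108968, 0.176667)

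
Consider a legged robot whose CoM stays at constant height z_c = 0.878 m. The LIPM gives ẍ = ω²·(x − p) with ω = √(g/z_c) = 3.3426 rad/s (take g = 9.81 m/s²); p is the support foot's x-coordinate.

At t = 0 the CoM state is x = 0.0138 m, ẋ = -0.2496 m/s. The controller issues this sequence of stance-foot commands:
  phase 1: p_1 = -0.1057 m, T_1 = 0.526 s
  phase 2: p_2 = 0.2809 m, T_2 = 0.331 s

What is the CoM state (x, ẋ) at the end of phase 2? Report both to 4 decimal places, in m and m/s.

x = 0.0313, ẋ = -0.4441

phase 1: p=-0.1057, T=0.526, ωT=1.758208, cosh=2.987191, sinh=2.814837; start (x,ẋ)=(0.013800, -0.249600) → end (x,ẋ)=(0.041079, 0.378758)
phase 2: p=0.2809, T=0.331, ωT=1.106401, cosh=1.677102, sinh=1.346354; start (x,ẋ)=(0.041079, 0.378758) → end (x,ẋ)=(0.031254, -0.444059)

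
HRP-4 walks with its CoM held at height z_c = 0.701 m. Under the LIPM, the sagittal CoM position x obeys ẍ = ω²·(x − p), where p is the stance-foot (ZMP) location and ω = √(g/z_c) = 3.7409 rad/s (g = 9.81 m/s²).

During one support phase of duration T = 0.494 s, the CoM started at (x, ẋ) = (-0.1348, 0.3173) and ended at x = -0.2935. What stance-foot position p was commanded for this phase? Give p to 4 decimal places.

p = 0.0522

ωT = 3.7409·0.494 = 1.848005; cosh(ωT) = 3.252347, sinh(ωT) = 3.094795
x(T) = p + (x₀−p)·cosh(ωT) + (ẋ₀/ω)·sinh(ωT) ⇒ p·(1 − cosh) = x(T) − x₀·cosh − (ẋ₀/ω)·sinh
numerator   = -0.2935 − (-0.1348)·3.252347 − (0.3173/3.7409)·3.094795 = -0.117582
denominator = 1 − 3.252347 = -2.252347
p = -0.117582 / -2.252347 = 0.0522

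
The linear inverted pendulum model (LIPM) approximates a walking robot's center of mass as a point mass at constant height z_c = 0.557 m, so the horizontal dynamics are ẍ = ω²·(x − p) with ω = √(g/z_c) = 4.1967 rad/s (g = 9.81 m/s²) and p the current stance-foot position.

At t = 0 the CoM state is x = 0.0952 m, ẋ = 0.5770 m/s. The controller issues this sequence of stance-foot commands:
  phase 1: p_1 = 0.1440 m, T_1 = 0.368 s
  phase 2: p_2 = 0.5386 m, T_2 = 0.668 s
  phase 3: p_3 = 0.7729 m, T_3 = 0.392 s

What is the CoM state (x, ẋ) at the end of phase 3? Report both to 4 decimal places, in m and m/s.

x = 1.0349, ẋ = 1.3105

phase 1: p=0.1440, T=0.368, ωT=1.544386, cosh=2.449268, sinh=2.235825; start (x,ẋ)=(0.095200, 0.577000) → end (x,ẋ)=(0.331877, 0.955333)
phase 2: p=0.5386, T=0.668, ωT=2.803396, cosh=8.280593, sinh=8.219989; start (x,ẋ)=(0.331877, 0.955333) → end (x,ẋ)=(0.698001, 0.779434)
phase 3: p=0.7729, T=0.392, ωT=1.645106, cosh=2.687277, sinh=2.494285; start (x,ẋ)=(0.698001, 0.779434) → end (x,ẋ)=(1.034879, 1.310535)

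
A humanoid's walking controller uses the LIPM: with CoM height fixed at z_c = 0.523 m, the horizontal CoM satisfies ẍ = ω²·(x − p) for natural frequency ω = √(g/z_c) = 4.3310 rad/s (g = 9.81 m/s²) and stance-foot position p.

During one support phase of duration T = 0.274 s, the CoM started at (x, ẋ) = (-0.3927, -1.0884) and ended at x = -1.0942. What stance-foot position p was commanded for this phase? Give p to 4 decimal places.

ωT = 4.3310·0.274 = 1.186694; cosh(ωT) = 1.790730, sinh(ωT) = 1.485502
x(T) = p + (x₀−p)·cosh(ωT) + (ẋ₀/ω)·sinh(ωT) ⇒ p·(1 − cosh) = x(T) − x₀·cosh − (ẋ₀/ω)·sinh
numerator   = -1.0942 − (-0.3927)·1.790730 − (-1.0884/4.3310)·1.485502 = -0.017667
denominator = 1 − 1.790730 = -0.790730
p = -0.017667 / -0.790730 = 0.0223

p = 0.0223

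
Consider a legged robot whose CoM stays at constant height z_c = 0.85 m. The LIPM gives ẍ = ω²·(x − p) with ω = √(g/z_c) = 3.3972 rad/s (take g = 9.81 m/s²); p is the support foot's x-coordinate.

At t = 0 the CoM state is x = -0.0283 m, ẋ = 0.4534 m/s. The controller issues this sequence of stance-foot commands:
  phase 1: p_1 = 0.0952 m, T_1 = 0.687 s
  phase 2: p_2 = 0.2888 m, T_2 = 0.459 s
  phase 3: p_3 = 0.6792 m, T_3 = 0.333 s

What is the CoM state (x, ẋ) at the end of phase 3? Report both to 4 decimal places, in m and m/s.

phase 1: p=0.0952, T=0.687, ωT=2.333876, cosh=5.207390, sinh=5.110470; start (x,ẋ)=(-0.028300, 0.453400) → end (x,ẋ)=(0.134145, 0.216911)
phase 2: p=0.2888, T=0.459, ωT=1.559315, cosh=2.482921, sinh=2.272641; start (x,ẋ)=(0.134145, 0.216911) → end (x,ẋ)=(0.049913, -0.655456)
phase 3: p=0.6792, T=0.333, ωT=1.131268, cosh=1.711104, sinh=1.388480; start (x,ẋ)=(0.049913, -0.655456) → end (x,ẋ)=(-0.665469, -4.089865)

x = -0.6655, ẋ = -4.0899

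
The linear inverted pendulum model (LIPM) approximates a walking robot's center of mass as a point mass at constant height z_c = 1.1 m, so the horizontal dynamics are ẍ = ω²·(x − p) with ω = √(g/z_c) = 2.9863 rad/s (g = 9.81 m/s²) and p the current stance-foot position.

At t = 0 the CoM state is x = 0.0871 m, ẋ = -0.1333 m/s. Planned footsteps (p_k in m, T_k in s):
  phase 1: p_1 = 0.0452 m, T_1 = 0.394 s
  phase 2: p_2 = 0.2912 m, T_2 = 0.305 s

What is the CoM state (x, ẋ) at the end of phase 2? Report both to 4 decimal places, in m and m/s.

x = -0.0698, ẋ = -0.8145

phase 1: p=0.0452, T=0.394, ωT=1.176602, cosh=1.775830, sinh=1.467505; start (x,ẋ)=(0.087100, -0.133300) → end (x,ẋ)=(0.054102, -0.053095)
phase 2: p=0.2912, T=0.305, ωT=0.910821, cosh=1.444279, sinh=1.042085; start (x,ẋ)=(0.054102, -0.053095) → end (x,ẋ)=(-0.069764, -0.814528)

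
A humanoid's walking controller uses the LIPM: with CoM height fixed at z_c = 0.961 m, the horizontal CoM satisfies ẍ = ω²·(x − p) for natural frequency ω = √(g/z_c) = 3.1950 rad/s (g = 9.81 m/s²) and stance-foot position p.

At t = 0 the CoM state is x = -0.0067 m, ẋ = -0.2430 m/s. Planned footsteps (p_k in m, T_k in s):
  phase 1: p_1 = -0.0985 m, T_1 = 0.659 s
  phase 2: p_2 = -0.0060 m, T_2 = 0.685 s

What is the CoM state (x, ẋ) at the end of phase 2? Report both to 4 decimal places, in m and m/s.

x = 0.1540, ẋ = 0.5371

phase 1: p=-0.0985, T=0.659, ωT=2.105505, cosh=4.166516, sinh=4.044732; start (x,ẋ)=(-0.006700, -0.243000) → end (x,ẋ)=(-0.023641, 0.173861)
phase 2: p=-0.0060, T=0.685, ωT=2.188575, cosh=4.517283, sinh=4.405207; start (x,ẋ)=(-0.023641, 0.173861) → end (x,ẋ)=(0.154025, 0.537082)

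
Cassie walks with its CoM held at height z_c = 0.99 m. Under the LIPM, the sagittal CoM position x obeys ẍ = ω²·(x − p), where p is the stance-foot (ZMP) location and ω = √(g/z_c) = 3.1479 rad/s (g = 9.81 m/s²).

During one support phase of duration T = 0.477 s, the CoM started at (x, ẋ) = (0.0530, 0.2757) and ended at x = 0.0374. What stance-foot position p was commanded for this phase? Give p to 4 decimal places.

ωT = 3.1479·0.477 = 1.501548; cosh(ωT) = 2.355709, sinh(ωT) = 2.132924
x(T) = p + (x₀−p)·cosh(ωT) + (ẋ₀/ω)·sinh(ωT) ⇒ p·(1 − cosh) = x(T) − x₀·cosh − (ẋ₀/ω)·sinh
numerator   = 0.0374 − (0.0530)·2.355709 − (0.2757/3.1479)·2.132924 = -0.274259
denominator = 1 − 2.355709 = -1.355709
p = -0.274259 / -1.355709 = 0.2023

p = 0.2023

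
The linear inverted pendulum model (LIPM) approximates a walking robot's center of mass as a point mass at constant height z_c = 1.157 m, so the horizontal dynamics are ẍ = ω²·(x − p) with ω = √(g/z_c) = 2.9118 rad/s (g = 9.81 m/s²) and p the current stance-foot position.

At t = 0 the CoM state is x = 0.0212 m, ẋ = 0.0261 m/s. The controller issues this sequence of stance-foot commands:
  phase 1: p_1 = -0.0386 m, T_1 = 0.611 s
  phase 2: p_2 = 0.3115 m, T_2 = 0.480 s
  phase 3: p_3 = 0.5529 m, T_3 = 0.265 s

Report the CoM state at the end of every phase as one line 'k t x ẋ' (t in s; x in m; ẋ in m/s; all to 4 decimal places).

phase 1: p=-0.0386, T=0.611, ωT=1.779110, cosh=3.046684, sinh=2.877896; start (x,ẋ)=(0.021200, 0.026100) → end (x,ẋ)=(0.169388, 0.580634)
phase 2: p=0.3115, T=0.480, ωT=1.397664, cosh=2.146456, sinh=1.899282; start (x,ẋ)=(0.169388, 0.580634) → end (x,ẋ)=(0.385193, 0.460378)
phase 3: p=0.5529, T=0.265, ωT=0.771627, cosh=1.312772, sinh=0.850511; start (x,ẋ)=(0.385193, 0.460378) → end (x,ẋ)=(0.467211, 0.189041)

1 0.6110 0.1694 0.5806
2 1.0910 0.3852 0.4604
3 1.3560 0.4672 0.1890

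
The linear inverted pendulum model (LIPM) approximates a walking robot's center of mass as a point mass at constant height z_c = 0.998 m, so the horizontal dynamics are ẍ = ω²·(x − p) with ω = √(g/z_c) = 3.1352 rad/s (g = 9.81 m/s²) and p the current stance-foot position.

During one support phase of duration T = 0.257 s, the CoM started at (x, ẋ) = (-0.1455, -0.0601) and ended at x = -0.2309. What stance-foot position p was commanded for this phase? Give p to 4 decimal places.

p = 0.0537

ωT = 3.1352·0.257 = 0.805746; cosh(ωT) = 1.342560, sinh(ωT) = 0.895806
x(T) = p + (x₀−p)·cosh(ωT) + (ẋ₀/ω)·sinh(ωT) ⇒ p·(1 − cosh) = x(T) − x₀·cosh − (ẋ₀/ω)·sinh
numerator   = -0.2309 − (-0.1455)·1.342560 − (-0.0601/3.1352)·0.895806 = -0.018385
denominator = 1 − 1.342560 = -0.342560
p = -0.018385 / -0.342560 = 0.0537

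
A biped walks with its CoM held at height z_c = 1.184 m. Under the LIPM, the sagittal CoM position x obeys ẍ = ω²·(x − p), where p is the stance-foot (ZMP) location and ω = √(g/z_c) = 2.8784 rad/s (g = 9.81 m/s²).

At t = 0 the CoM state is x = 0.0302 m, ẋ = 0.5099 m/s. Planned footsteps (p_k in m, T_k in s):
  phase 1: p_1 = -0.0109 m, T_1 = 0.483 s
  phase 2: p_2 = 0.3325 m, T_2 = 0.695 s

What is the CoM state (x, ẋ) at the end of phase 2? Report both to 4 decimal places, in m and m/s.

x = 2.2774, ẋ = 5.7450

phase 1: p=-0.0109, T=0.483, ωT=1.390267, cosh=2.132466, sinh=1.883457; start (x,ẋ)=(0.030200, 0.509900) → end (x,ẋ)=(0.410393, 1.310162)
phase 2: p=0.3325, T=0.695, ωT=2.000488, cosh=3.763966, sinh=3.628697; start (x,ẋ)=(0.410393, 1.310162) → end (x,ẋ)=(2.277361, 5.744985)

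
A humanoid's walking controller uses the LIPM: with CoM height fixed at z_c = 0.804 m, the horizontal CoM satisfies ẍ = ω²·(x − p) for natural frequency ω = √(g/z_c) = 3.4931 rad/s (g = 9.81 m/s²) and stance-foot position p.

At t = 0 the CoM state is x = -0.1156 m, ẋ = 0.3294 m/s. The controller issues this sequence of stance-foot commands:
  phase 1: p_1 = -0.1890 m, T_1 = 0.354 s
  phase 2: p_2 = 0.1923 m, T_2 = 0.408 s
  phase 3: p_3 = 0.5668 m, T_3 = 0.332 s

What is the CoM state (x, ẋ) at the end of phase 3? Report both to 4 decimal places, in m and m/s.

x = 1.1974, ẋ = 2.7151

phase 1: p=-0.1890, T=0.354, ωT=1.236557, cosh=1.867060, sinh=1.576678; start (x,ẋ)=(-0.115600, 0.329400) → end (x,ẋ)=(0.096723, 1.019260)
phase 2: p=0.1923, T=0.408, ωT=1.425185, cosh=2.199545, sinh=1.959081; start (x,ẋ)=(0.096723, 1.019260) → end (x,ẋ)=(0.553719, 1.587850)
phase 3: p=0.5668, T=0.332, ωT=1.159709, cosh=1.751292, sinh=1.437714; start (x,ẋ)=(0.553719, 1.587850) → end (x,ẋ)=(1.197430, 2.715095)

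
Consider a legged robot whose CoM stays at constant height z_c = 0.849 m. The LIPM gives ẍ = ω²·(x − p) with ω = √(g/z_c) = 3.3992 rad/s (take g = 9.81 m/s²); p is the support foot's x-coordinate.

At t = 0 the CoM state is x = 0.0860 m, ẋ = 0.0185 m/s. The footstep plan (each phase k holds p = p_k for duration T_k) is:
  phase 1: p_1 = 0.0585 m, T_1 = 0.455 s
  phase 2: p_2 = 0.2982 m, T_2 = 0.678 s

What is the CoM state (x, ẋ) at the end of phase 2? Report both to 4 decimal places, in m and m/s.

x = -0.1395, ẋ = -1.4080

phase 1: p=0.0585, T=0.455, ωT=1.546636, cosh=2.454305, sinh=2.241342; start (x,ẋ)=(0.086000, 0.018500) → end (x,ẋ)=(0.138192, 0.254921)
phase 2: p=0.2982, T=0.678, ωT=2.304658, cosh=5.060270, sinh=4.960477; start (x,ẋ)=(0.138192, 0.254921) → end (x,ẋ)=(-0.139477, -1.408034)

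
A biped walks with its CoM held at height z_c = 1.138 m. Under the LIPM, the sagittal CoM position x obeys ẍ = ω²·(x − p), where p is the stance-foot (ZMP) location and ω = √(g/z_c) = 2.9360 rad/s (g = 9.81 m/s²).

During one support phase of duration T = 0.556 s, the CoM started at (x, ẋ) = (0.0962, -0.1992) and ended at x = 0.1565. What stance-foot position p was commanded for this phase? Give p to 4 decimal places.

ωT = 2.9360·0.556 = 1.632416; cosh(ωT) = 2.655839, sinh(ωT) = 2.460382
x(T) = p + (x₀−p)·cosh(ωT) + (ẋ₀/ω)·sinh(ωT) ⇒ p·(1 − cosh) = x(T) − x₀·cosh − (ẋ₀/ω)·sinh
numerator   = 0.1565 − (0.0962)·2.655839 − (-0.1992/2.9360)·2.460382 = 0.067939
denominator = 1 − 2.655839 = -1.655839
p = 0.067939 / -1.655839 = -0.0410

p = -0.0410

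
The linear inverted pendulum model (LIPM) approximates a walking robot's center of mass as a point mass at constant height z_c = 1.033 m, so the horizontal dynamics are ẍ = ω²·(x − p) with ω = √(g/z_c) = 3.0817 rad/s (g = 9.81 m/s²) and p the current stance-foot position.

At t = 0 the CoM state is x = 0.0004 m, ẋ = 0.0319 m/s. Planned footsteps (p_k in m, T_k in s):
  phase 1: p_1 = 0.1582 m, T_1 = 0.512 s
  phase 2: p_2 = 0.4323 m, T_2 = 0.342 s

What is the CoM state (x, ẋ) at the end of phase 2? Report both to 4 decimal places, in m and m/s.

phase 1: p=0.1582, T=0.512, ωT=1.577830, cosh=2.525428, sinh=2.319006; start (x,ẋ)=(0.000400, 0.031900) → end (x,ẋ)=(-0.216308, -1.047153)
phase 2: p=0.4323, T=0.342, ωT=1.053941, cosh=1.608749, sinh=1.260188; start (x,ẋ)=(-0.216308, -1.047153) → end (x,ẋ)=(-1.039355, -4.203487)

x = -1.0394, ẋ = -4.2035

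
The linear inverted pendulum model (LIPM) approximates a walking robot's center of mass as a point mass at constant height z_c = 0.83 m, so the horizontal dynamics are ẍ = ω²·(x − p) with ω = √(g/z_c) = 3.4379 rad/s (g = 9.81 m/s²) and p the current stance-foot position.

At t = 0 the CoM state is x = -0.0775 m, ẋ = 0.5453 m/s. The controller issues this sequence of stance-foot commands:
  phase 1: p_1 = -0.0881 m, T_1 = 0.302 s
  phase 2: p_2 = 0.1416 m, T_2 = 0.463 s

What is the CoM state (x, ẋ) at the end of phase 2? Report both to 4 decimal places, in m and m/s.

x = 0.7225, ẋ = 2.1946

phase 1: p=-0.0881, T=0.302, ωT=1.038246, cosh=1.589167, sinh=1.235092; start (x,ẋ)=(-0.077500, 0.545300) → end (x,ẋ)=(0.124648, 0.911582)
phase 2: p=0.1416, T=0.463, ωT=1.591748, cosh=2.557948, sinh=2.354379; start (x,ẋ)=(0.124648, 0.911582) → end (x,ẋ)=(0.722517, 2.194569)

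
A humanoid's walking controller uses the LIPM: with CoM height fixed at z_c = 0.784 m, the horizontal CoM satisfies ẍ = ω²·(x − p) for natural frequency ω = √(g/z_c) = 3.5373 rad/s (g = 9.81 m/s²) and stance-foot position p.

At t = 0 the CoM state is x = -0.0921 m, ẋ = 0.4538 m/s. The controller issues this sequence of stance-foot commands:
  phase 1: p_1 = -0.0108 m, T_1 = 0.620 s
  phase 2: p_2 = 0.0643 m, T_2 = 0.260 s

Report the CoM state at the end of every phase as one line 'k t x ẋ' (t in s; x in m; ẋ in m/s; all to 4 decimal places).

phase 1: p=-0.0108, T=0.620, ωT=2.193126, cosh=4.537378, sinh=4.425810; start (x,ẋ)=(-0.092100, 0.453800) → end (x,ẋ)=(0.188098, 0.786276)
phase 2: p=0.0643, T=0.260, ωT=0.919698, cosh=1.453586, sinh=1.054947; start (x,ẋ)=(0.188098, 0.786276) → end (x,ẋ)=(0.478746, 1.604893)

1 0.6200 0.1881 0.7863
2 0.8800 0.4787 1.6049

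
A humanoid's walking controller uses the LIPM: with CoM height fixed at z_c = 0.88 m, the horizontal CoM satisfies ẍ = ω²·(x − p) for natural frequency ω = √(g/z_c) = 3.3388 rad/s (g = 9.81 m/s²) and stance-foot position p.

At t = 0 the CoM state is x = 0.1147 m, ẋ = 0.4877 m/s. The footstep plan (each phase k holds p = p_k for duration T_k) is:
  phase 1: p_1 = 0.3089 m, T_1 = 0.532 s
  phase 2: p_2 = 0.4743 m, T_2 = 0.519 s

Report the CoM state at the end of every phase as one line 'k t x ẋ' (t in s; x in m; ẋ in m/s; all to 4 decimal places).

phase 1: p=0.3089, T=0.532, ωT=1.776242, cosh=3.038442, sinh=2.869169; start (x,ẋ)=(0.114700, 0.487700) → end (x,ẋ)=(0.137935, -0.378507)
phase 2: p=0.4743, T=0.519, ωT=1.732837, cosh=2.916731, sinh=2.739949; start (x,ẋ)=(0.137935, -0.378507) → end (x,ẋ)=(-0.817403, -4.181114)

1 0.5320 0.1379 -0.3785
2 1.0510 -0.8174 -4.1811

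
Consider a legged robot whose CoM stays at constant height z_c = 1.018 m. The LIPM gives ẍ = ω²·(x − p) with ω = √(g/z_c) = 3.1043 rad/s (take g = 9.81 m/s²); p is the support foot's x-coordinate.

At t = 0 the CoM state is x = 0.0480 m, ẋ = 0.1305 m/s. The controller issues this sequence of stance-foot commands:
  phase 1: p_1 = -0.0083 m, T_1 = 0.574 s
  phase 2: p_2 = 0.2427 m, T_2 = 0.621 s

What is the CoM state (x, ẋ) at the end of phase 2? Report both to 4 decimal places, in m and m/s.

phase 1: p=-0.0083, T=0.574, ωT=1.781868, cosh=3.054634, sinh=2.886311; start (x,ẋ)=(0.048000, 0.130500) → end (x,ẋ)=(0.285012, 0.903076)
phase 2: p=0.2427, T=0.621, ωT=1.927770, cosh=3.509819, sinh=3.364347; start (x,ẋ)=(0.285012, 0.903076) → end (x,ẋ)=(1.369934, 3.611538)

x = 1.3699, ẋ = 3.6115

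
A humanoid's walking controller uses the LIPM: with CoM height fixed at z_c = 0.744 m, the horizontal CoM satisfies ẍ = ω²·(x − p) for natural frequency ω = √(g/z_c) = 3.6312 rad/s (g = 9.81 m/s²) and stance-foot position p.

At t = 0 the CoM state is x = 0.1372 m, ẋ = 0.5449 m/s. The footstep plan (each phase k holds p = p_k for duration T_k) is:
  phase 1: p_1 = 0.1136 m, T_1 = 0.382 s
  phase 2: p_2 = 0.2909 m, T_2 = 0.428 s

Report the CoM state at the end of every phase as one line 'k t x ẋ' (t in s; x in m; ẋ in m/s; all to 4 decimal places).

1 0.3820 0.4454 1.3196
2 0.8100 1.4940 4.5289

phase 1: p=0.1136, T=0.382, ωT=1.387118, cosh=2.126546, sinh=1.876752; start (x,ẋ)=(0.137200, 0.544900) → end (x,ẋ)=(0.445413, 1.319586)
phase 2: p=0.2909, T=0.428, ωT=1.554154, cosh=2.471224, sinh=2.259856; start (x,ẋ)=(0.445413, 1.319586) → end (x,ẋ)=(1.493972, 4.528923)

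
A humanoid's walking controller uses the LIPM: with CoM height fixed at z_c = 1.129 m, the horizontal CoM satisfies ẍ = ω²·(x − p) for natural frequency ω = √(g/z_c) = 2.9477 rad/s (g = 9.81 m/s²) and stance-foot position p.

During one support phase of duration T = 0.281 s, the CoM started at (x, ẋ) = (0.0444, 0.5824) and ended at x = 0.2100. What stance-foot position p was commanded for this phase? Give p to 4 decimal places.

p = 0.0924

ωT = 2.9477·0.281 = 0.828304; cosh(ωT) = 1.363111, sinh(ωT) = 0.926321
x(T) = p + (x₀−p)·cosh(ωT) + (ẋ₀/ω)·sinh(ωT) ⇒ p·(1 − cosh) = x(T) − x₀·cosh − (ẋ₀/ω)·sinh
numerator   = 0.2100 − (0.0444)·1.363111 − (0.5824/2.9477)·0.926321 = -0.033543
denominator = 1 − 1.363111 = -0.363111
p = -0.033543 / -0.363111 = 0.0924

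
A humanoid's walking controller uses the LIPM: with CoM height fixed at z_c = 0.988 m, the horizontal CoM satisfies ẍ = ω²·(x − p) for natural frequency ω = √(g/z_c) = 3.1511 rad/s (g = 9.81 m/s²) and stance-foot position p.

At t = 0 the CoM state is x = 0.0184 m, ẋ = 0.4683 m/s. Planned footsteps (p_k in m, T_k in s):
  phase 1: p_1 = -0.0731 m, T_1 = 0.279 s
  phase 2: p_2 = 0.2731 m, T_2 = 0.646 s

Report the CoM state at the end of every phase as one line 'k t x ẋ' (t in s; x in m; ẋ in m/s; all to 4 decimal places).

1 0.2790 0.2042 0.9487
2 0.9250 1.1379 2.8774

phase 1: p=-0.0731, T=0.279, ωT=0.879157, cosh=1.412000, sinh=0.996868; start (x,ẋ)=(0.018400, 0.468300) → end (x,ẋ)=(0.204247, 0.948662)
phase 2: p=0.2731, T=0.646, ωT=2.035611, cosh=3.893763, sinh=3.763163; start (x,ẋ)=(0.204247, 0.948662) → end (x,ẋ)=(1.137932, 2.877404)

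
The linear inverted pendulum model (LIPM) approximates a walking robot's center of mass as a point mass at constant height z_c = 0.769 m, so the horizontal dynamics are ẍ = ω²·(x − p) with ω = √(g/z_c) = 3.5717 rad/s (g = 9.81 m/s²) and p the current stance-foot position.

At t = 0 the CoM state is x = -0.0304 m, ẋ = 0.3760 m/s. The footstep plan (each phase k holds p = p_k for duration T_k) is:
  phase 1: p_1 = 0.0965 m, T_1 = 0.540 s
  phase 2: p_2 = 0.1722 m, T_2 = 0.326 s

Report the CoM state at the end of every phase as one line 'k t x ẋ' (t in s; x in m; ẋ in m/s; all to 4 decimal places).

1 0.5400 0.0052 -0.2055
2 0.8660 -0.2045 -1.2236

phase 1: p=0.0965, T=0.540, ωT=1.928718, cosh=3.513009, sinh=3.367675; start (x,ẋ)=(-0.030400, 0.376000) → end (x,ẋ)=(0.005221, -0.205503)
phase 2: p=0.1722, T=0.326, ωT=1.164374, cosh=1.758018, sinh=1.445900; start (x,ẋ)=(0.005221, -0.205503) → end (x,ẋ)=(-0.204544, -1.223611)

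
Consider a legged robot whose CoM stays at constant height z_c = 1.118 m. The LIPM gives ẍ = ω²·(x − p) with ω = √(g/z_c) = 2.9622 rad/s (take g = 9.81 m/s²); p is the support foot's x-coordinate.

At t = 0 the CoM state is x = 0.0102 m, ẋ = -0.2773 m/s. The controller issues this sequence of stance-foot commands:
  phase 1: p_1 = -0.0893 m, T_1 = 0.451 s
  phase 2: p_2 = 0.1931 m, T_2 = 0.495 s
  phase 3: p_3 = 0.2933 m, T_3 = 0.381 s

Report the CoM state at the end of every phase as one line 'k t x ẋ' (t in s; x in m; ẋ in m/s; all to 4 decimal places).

phase 1: p=-0.0893, T=0.451, ωT=1.335952, cosh=2.033262, sinh=1.770354; start (x,ẋ)=(0.010200, -0.277300) → end (x,ẋ)=(-0.052718, -0.042031)
phase 2: p=0.1931, T=0.495, ωT=1.466289, cosh=2.281953, sinh=2.051172; start (x,ẋ)=(-0.052718, -0.042031) → end (x,ẋ)=(-0.396950, -1.589501)
phase 3: p=0.2933, T=0.381, ωT=1.128598, cosh=1.707403, sinh=1.383917; start (x,ẋ)=(-0.396950, -1.589501) → end (x,ẋ)=(-1.627838, -5.543559)

1 0.4510 -0.0527 -0.0420
2 0.9460 -0.3970 -1.5895
3 1.3270 -1.6278 -5.5436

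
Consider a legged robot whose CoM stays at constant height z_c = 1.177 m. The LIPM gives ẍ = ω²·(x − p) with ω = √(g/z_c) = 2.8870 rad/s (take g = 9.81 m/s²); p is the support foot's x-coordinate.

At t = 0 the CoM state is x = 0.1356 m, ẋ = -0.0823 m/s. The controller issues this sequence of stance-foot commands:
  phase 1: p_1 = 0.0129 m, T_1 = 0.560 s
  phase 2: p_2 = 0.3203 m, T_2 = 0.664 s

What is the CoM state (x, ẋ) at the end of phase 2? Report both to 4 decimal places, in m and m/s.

x = 0.8678, ẋ = 1.6983

phase 1: p=0.0129, T=0.560, ωT=1.616720, cosh=2.617546, sinh=2.418997; start (x,ẋ)=(0.135600, -0.082300) → end (x,ẋ)=(0.265114, 0.641469)
phase 2: p=0.3203, T=0.664, ωT=1.916968, cosh=3.473680, sinh=3.326628; start (x,ẋ)=(0.265114, 0.641469) → end (x,ẋ)=(0.867754, 1.698257)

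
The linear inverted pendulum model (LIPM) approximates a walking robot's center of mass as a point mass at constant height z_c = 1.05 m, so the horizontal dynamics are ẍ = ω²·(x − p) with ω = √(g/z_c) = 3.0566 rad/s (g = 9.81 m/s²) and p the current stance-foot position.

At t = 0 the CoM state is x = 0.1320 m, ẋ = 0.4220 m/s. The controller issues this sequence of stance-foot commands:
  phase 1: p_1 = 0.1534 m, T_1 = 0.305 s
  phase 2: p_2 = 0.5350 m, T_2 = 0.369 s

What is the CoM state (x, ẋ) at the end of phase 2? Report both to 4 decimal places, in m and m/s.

phase 1: p=0.1534, T=0.305, ωT=0.932263, cosh=1.466957, sinh=1.073295; start (x,ẋ)=(0.132000, 0.422000) → end (x,ẋ)=(0.270188, 0.548850)
phase 2: p=0.5350, T=0.369, ωT=1.127885, cosh=1.706417, sinh=1.382700; start (x,ẋ)=(0.270188, 0.548850) → end (x,ẋ)=(0.331401, -0.182623)

x = 0.3314, ẋ = -0.1826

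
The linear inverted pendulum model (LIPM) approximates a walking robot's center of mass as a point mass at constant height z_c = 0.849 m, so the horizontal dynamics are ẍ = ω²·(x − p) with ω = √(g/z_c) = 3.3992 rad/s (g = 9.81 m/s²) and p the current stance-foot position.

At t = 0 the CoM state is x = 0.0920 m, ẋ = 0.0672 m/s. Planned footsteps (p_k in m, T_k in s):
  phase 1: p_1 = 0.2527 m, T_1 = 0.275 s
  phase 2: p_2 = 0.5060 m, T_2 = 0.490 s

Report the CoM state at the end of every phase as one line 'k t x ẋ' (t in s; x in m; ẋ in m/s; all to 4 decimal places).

1 0.2750 0.0378 -0.4895
2 0.7650 -1.1436 -5.3989

phase 1: p=0.2527, T=0.275, ωT=0.934780, cosh=1.469663, sinh=1.076990; start (x,ẋ)=(0.092000, 0.067200) → end (x,ẋ)=(0.037817, -0.489546)
phase 2: p=0.5060, T=0.490, ωT=1.665608, cosh=2.738982, sinh=2.549906; start (x,ẋ)=(0.037817, -0.489546) → end (x,ẋ)=(-1.143578, -5.398904)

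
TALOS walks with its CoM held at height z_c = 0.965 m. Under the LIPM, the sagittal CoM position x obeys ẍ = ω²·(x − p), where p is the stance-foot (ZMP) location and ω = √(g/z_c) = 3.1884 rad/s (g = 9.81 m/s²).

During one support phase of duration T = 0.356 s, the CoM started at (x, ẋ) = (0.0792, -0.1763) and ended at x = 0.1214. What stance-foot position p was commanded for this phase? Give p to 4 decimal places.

p = -0.0874

ωT = 3.1884·0.356 = 1.135070; cosh(ωT) = 1.716396, sinh(ωT) = 1.394997
x(T) = p + (x₀−p)·cosh(ωT) + (ẋ₀/ω)·sinh(ωT) ⇒ p·(1 − cosh) = x(T) − x₀·cosh − (ẋ₀/ω)·sinh
numerator   = 0.1214 − (0.0792)·1.716396 − (-0.1763/3.1884)·1.394997 = 0.062597
denominator = 1 − 1.716396 = -0.716396
p = 0.062597 / -0.716396 = -0.0874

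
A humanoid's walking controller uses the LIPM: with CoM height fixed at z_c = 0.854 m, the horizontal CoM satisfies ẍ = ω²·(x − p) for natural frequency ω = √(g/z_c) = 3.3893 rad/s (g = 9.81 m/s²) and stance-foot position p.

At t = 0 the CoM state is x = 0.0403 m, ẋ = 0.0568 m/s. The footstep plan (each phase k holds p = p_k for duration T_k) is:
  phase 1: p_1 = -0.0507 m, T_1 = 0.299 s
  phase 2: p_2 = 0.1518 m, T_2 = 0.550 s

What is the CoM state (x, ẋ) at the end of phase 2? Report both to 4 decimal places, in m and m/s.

phase 1: p=-0.0507, T=0.299, ωT=1.013401, cosh=1.558968, sinh=1.195986; start (x,ẋ)=(0.040300, 0.056800) → end (x,ẋ)=(0.111209, 0.457423)
phase 2: p=0.1518, T=0.550, ωT=1.864115, cosh=3.302629, sinh=3.147596; start (x,ẋ)=(0.111209, 0.457423) → end (x,ẋ)=(0.442546, 1.077669)

x = 0.4425, ẋ = 1.0777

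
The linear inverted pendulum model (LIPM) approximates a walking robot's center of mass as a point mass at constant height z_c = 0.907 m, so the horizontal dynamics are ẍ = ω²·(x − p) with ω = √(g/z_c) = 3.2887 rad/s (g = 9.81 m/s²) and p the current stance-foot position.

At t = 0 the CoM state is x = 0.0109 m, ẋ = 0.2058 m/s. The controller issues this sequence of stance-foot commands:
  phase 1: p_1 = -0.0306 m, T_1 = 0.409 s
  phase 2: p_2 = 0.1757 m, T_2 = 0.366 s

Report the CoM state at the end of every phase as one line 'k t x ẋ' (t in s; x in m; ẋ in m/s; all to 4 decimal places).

1 0.4090 0.1664 0.6660
2 0.7750 0.4658 1.1632

phase 1: p=-0.0306, T=0.409, ωT=1.345078, cosh=2.049503, sinh=1.788984; start (x,ẋ)=(0.010900, 0.205800) → end (x,ẋ)=(0.166405, 0.665950)
phase 2: p=0.1757, T=0.366, ωT=1.203664, cosh=1.816199, sinh=1.516106; start (x,ẋ)=(0.166405, 0.665950) → end (x,ẋ)=(0.465825, 1.163154)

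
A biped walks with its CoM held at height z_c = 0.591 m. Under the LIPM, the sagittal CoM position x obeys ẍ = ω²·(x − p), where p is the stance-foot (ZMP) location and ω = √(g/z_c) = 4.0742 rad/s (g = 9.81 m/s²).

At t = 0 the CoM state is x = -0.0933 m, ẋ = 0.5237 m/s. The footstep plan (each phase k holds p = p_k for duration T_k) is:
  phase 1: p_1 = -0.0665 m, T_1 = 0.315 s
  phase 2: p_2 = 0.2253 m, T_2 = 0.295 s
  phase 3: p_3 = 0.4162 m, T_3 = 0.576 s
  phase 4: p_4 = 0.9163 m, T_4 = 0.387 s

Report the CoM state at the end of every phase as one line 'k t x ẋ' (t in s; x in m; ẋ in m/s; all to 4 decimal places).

phase 1: p=-0.0665, T=0.315, ωT=1.283373, cosh=1.942946, sinh=1.665845; start (x,ẋ)=(-0.093300, 0.523700) → end (x,ẋ)=(0.095558, 0.835630)
phase 2: p=0.2253, T=0.295, ωT=1.201889, cosh=1.813510, sinh=1.512884; start (x,ẋ)=(0.095558, 0.835630) → end (x,ẋ)=(0.300308, 0.715719)
phase 3: p=0.4162, T=0.576, ωT=2.346739, cosh=5.273557, sinh=5.177877; start (x,ẋ)=(0.300308, 0.715719) → end (x,ẋ)=(0.714639, 1.329558)
phase 4: p=0.9163, T=0.387, ωT=1.576715, cosh=2.522844, sinh=2.316191; start (x,ẋ)=(0.714639, 1.329558) → end (x,ẋ)=(1.163397, 1.451266)

1 0.3150 0.0956 0.8356
2 0.6100 0.3003 0.7157
3 1.1860 0.7146 1.3296
4 1.5730 1.1634 1.4513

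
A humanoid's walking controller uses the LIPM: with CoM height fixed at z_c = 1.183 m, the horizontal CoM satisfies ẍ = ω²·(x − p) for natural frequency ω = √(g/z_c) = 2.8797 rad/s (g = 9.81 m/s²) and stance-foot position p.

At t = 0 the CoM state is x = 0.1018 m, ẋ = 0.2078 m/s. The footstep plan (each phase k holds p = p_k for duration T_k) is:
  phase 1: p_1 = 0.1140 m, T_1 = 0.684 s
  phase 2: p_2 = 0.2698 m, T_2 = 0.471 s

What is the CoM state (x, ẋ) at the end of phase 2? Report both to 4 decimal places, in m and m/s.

x = 0.7801, ẋ = 1.5938

phase 1: p=0.1140, T=0.684, ωT=1.969715, cosh=3.654064, sinh=3.514568; start (x,ẋ)=(0.101800, 0.207800) → end (x,ẋ)=(0.323033, 0.635840)
phase 2: p=0.2698, T=0.471, ωT=1.356339, cosh=2.069778, sinh=1.812176; start (x,ẋ)=(0.323033, 0.635840) → end (x,ẋ)=(0.780109, 1.593843)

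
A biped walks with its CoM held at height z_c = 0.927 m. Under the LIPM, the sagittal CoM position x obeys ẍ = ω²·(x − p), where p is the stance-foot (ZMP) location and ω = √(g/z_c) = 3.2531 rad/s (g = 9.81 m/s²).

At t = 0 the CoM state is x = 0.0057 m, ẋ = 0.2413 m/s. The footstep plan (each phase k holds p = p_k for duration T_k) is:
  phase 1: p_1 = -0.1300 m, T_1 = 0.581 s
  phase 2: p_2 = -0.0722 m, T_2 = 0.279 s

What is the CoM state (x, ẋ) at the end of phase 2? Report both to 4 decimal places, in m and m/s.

phase 1: p=-0.1300, T=0.581, ωT=1.890051, cosh=3.385386, sinh=3.234321; start (x,ẋ)=(0.005700, 0.241300) → end (x,ẋ)=(0.569304, 2.244671)
phase 2: p=-0.0722, T=0.279, ωT=0.907615, cosh=1.440945, sinh=1.037459; start (x,ẋ)=(0.569304, 2.244671) → end (x,ẋ)=(1.568029, 5.399496)

x = 1.5680, ẋ = 5.3995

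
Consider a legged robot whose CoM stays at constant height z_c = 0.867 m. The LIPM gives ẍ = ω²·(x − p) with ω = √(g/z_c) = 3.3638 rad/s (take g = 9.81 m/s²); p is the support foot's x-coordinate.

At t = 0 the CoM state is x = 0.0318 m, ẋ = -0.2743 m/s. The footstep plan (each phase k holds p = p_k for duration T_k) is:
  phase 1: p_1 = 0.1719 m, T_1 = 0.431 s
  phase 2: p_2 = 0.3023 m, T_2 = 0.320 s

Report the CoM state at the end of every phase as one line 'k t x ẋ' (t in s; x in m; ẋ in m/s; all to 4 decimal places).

1 0.4310 -0.3073 -1.5658
2 0.7510 -1.2995 -5.2230

phase 1: p=0.1719, T=0.431, ωT=1.449798, cosh=2.248435, sinh=2.013817; start (x,ẋ)=(0.031800, -0.274300) → end (x,ẋ)=(-0.307322, -1.565794)
phase 2: p=0.3023, T=0.320, ωT=1.076416, cosh=1.637480, sinh=1.296665; start (x,ẋ)=(-0.307322, -1.565794) → end (x,ẋ)=(-1.299520, -5.222957)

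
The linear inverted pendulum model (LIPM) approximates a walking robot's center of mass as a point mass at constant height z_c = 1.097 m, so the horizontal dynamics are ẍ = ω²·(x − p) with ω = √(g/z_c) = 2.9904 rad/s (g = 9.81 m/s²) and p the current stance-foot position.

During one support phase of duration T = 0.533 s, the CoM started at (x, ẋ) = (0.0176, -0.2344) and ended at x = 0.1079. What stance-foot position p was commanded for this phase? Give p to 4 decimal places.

p = -0.1585

ωT = 2.9904·0.533 = 1.593883; cosh(ωT) = 2.562982, sinh(ωT) = 2.359846
x(T) = p + (x₀−p)·cosh(ωT) + (ẋ₀/ω)·sinh(ωT) ⇒ p·(1 − cosh) = x(T) − x₀·cosh − (ẋ₀/ω)·sinh
numerator   = 0.1079 − (0.0176)·2.562982 − (-0.2344/2.9904)·2.359846 = 0.247766
denominator = 1 − 2.562982 = -1.562982
p = 0.247766 / -1.562982 = -0.1585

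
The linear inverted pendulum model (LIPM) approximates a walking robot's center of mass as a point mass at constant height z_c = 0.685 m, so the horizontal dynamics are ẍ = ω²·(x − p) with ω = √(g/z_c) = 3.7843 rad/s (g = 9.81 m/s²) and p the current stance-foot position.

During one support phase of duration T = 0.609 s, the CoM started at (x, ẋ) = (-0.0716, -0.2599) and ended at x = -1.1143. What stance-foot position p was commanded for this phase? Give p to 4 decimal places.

p = 0.1013

ωT = 3.7843·0.609 = 2.304639; cosh(ωT) = 5.060176, sinh(ωT) = 4.960381
x(T) = p + (x₀−p)·cosh(ωT) + (ẋ₀/ω)·sinh(ωT) ⇒ p·(1 − cosh) = x(T) − x₀·cosh − (ẋ₀/ω)·sinh
numerator   = -1.1143 − (-0.0716)·5.060176 − (-0.2599/3.7843)·4.960381 = -0.411320
denominator = 1 − 5.060176 = -4.060176
p = -0.411320 / -4.060176 = 0.1013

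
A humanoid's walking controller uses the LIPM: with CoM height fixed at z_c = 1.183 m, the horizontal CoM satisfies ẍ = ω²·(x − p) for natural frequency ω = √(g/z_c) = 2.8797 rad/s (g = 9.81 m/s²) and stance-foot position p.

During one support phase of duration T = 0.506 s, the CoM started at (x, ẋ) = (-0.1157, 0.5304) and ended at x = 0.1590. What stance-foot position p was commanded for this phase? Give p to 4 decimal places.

ωT = 2.8797·0.506 = 1.457128; cosh(ωT) = 2.263258, sinh(ωT) = 2.030354
x(T) = p + (x₀−p)·cosh(ωT) + (ẋ₀/ω)·sinh(ωT) ⇒ p·(1 − cosh) = x(T) − x₀·cosh − (ẋ₀/ω)·sinh
numerator   = 0.1590 − (-0.1157)·2.263258 − (0.5304/2.8797)·2.030354 = 0.046897
denominator = 1 − 2.263258 = -1.263258
p = 0.046897 / -1.263258 = -0.0371

p = -0.0371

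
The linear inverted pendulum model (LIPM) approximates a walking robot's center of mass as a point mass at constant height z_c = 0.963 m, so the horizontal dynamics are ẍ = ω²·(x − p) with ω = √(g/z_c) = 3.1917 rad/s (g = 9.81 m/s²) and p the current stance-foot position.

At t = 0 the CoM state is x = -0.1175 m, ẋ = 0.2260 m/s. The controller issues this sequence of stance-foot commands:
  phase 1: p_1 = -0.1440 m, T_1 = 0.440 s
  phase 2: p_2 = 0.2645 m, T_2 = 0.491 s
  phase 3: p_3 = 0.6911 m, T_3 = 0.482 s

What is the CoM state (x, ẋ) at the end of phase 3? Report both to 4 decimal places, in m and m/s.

phase 1: p=-0.1440, T=0.440, ωT=1.404348, cosh=2.159199, sinh=1.913672; start (x,ẋ)=(-0.117500, 0.226000) → end (x,ẋ)=(0.048723, 0.649837)
phase 2: p=0.2645, T=0.491, ωT=1.567125, cosh=2.500746, sinh=2.292102; start (x,ẋ)=(0.048723, 0.649837) → end (x,ẋ)=(0.191574, 0.046520)
phase 3: p=0.6911, T=0.482, ωT=1.538399, cosh=2.435927, sinh=2.221203; start (x,ẋ)=(0.191574, 0.046520) → end (x,ẋ)=(-0.493333, -3.428024)

x = -0.4933, ẋ = -3.4280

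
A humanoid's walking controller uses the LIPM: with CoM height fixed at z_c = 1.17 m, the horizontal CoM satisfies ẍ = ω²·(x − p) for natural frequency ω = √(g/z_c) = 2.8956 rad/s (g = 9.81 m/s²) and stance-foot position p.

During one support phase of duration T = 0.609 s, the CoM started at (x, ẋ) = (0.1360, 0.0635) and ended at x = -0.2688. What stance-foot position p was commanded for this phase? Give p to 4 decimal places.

p = 0.3692

ωT = 2.8956·0.609 = 1.763420; cosh(ωT) = 3.001905, sinh(ωT) = 2.830447
x(T) = p + (x₀−p)·cosh(ωT) + (ẋ₀/ω)·sinh(ωT) ⇒ p·(1 − cosh) = x(T) − x₀·cosh − (ẋ₀/ω)·sinh
numerator   = -0.2688 − (0.1360)·3.001905 − (0.0635/2.8956)·2.830447 = -0.739130
denominator = 1 − 3.001905 = -2.001905
p = -0.739130 / -2.001905 = 0.3692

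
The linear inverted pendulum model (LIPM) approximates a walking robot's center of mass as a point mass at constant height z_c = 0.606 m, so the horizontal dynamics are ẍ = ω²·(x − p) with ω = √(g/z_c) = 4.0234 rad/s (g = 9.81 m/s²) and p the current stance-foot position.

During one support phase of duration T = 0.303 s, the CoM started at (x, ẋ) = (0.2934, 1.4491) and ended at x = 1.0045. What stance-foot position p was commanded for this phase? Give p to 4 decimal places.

ωT = 4.0234·0.303 = 1.219090; cosh(ωT) = 1.839803, sinh(ωT) = 1.544304
x(T) = p + (x₀−p)·cosh(ωT) + (ẋ₀/ω)·sinh(ωT) ⇒ p·(1 − cosh) = x(T) − x₀·cosh − (ẋ₀/ω)·sinh
numerator   = 1.0045 − (0.2934)·1.839803 − (1.4491/4.0234)·1.544304 = -0.091507
denominator = 1 − 1.839803 = -0.839803
p = -0.091507 / -0.839803 = 0.1090

p = 0.1090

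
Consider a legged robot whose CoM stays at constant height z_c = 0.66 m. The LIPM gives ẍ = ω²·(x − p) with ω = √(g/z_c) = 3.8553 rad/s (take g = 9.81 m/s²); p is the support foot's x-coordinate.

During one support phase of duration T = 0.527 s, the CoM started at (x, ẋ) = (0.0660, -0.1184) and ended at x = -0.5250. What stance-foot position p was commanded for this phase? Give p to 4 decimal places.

ωT = 3.8553·0.527 = 2.031743; cosh(ωT) = 3.879238, sinh(ωT) = 3.748132
x(T) = p + (x₀−p)·cosh(ωT) + (ẋ₀/ω)·sinh(ωT) ⇒ p·(1 − cosh) = x(T) − x₀·cosh − (ẋ₀/ω)·sinh
numerator   = -0.5250 − (0.0660)·3.879238 − (-0.1184/3.8553)·3.748132 = -0.665921
denominator = 1 − 3.879238 = -2.879238
p = -0.665921 / -2.879238 = 0.2313

p = 0.2313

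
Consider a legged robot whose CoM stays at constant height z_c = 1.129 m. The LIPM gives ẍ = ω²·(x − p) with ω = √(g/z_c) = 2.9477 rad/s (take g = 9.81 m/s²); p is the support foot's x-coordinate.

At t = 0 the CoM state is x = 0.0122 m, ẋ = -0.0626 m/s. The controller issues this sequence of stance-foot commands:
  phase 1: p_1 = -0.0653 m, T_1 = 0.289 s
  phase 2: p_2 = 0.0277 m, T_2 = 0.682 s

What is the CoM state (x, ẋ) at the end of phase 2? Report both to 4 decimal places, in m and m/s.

phase 1: p=-0.0653, T=0.289, ωT=0.851885, cosh=1.385336, sinh=0.958726; start (x,ẋ)=(0.012200, -0.062600) → end (x,ẋ)=(0.021703, 0.132296)
phase 2: p=0.0277, T=0.682, ωT=2.010331, cosh=3.799868, sinh=3.665923; start (x,ẋ)=(0.021703, 0.132296) → end (x,ẋ)=(0.169443, 0.437905)

x = 0.1694, ẋ = 0.4379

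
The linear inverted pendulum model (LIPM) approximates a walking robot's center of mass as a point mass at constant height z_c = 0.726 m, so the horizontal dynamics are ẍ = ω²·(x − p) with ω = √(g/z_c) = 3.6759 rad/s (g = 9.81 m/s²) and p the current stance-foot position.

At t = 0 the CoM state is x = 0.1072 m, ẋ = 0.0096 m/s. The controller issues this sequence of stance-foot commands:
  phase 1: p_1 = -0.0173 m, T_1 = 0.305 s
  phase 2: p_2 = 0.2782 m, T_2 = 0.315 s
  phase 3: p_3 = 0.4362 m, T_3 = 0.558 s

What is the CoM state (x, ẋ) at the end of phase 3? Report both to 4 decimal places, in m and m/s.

phase 1: p=-0.0173, T=0.305, ωT=1.121150, cosh=1.697142, sinh=1.371237; start (x,ẋ)=(0.107200, 0.009600) → end (x,ẋ)=(0.197575, 0.643839)
phase 2: p=0.2782, T=0.315, ωT=1.157909, cosh=1.748706, sinh=1.434563; start (x,ẋ)=(0.197575, 0.643839) → end (x,ẋ)=(0.388477, 0.700725)
phase 3: p=0.4362, T=0.558, ωT=2.051152, cosh=3.952722, sinh=3.824135; start (x,ẋ)=(0.388477, 0.700725) → end (x,ẋ)=(0.976546, 2.098919)

x = 0.9765, ẋ = 2.0989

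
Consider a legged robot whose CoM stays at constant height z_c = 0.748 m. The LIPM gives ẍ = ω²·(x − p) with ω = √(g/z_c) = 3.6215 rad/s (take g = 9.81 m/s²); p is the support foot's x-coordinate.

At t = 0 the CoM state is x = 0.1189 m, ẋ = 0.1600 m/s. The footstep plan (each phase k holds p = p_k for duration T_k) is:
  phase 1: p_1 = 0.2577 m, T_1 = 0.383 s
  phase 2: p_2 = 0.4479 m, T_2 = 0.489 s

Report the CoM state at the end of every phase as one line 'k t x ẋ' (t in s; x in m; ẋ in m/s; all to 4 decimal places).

1 0.3830 0.0455 -0.6031
2 0.8720 -1.2438 -5.9812

phase 1: p=0.2577, T=0.383, ωT=1.387035, cosh=2.126388, sinh=1.876573; start (x,ẋ)=(0.118900, 0.160000) → end (x,ẋ)=(0.045465, -0.603064)
phase 2: p=0.4479, T=0.489, ωT=1.770914, cosh=3.023198, sinh=2.853021; start (x,ẋ)=(0.045465, -0.603064) → end (x,ẋ)=(-1.243834, -5.981223)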